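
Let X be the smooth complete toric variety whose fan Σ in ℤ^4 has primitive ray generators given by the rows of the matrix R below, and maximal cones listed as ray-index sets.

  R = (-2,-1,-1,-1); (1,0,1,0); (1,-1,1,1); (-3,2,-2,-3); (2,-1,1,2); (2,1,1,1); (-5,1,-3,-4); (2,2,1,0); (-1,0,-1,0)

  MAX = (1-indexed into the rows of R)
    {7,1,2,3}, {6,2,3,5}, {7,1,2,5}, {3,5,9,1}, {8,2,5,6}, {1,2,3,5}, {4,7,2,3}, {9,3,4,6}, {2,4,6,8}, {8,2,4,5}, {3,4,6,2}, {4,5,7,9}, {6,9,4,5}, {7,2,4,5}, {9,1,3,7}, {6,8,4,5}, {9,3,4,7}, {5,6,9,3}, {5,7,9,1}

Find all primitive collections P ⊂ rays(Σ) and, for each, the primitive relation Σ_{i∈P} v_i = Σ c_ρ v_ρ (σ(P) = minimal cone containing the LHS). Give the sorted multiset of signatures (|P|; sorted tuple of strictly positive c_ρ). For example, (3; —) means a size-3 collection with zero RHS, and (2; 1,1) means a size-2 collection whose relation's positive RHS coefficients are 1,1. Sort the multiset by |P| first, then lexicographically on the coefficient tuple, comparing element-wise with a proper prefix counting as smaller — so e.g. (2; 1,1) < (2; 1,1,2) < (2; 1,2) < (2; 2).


The 11 primitive collections of Σ (r=9, n=4):

  P = {1,6}:  v_{1} + v_{6} = 0  so sig = (2; —)
  P = {2,9}:  v_{2} + v_{9} = 0  so sig = (2; —)
  P = {1,4}:  v_{1} + v_{4} = v_{7}  so sig = (2; 1)
  P = {6,7}:  v_{6} + v_{7} = v_{4}  so sig = (2; 1)
  P = {3,8}:  v_{3} + v_{8} = v_{2} + v_{6}  so sig = (2; 1,1)
  P = {1,8}:  v_{1} + v_{8} = v_{2} + v_{4} + v_{5}  so sig = (2; 1,1,1)
  P = {8,9}:  v_{8} + v_{9} = v_{4} + v_{5} + v_{6}  so sig = (2; 1,1,1)
  P = {7,8}:  v_{7} + v_{8} = v_{2} + 2·v_{4} + v_{5}  so sig = (2; 1,1,2)
  P = {3,4,5}:  v_{3} + v_{4} + v_{5} = 0  so sig = (3; —)
  P = {3,5,7}:  v_{3} + v_{5} + v_{7} = v_{1}  so sig = (3; 1)
  P = {2,4,5,6}:  v_{2} + v_{4} + v_{5} + v_{6} = v_{8}  so sig = (4; 1)

Signatures (|P|; sorted positive RHS coefficients), sorted:
{ (2; —) ×2,  (2; 1) ×2,  (2; 1,1),  (2; 1,1,1) ×2,  (2; 1,1,2),  (3; —),  (3; 1),  (4; 1) }


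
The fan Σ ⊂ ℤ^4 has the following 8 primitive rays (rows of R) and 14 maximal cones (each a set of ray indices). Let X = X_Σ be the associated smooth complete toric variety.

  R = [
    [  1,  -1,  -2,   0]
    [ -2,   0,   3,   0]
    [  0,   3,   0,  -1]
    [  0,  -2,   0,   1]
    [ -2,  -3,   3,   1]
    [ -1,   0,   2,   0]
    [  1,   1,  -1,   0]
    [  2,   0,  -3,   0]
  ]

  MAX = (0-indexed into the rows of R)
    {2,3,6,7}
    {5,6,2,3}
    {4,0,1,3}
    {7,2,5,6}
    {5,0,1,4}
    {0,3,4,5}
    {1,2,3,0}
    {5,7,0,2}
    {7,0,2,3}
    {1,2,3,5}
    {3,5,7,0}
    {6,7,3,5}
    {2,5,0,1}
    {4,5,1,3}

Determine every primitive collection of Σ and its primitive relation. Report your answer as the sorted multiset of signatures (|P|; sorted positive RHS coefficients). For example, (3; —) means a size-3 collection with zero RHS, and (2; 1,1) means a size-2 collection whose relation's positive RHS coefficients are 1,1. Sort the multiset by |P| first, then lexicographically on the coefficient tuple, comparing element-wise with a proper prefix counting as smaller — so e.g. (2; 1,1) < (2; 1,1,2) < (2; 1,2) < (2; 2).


Minimal non-faces — 9 found among 8 rays, 14 max cones:

  • {1,7}:  v_{1} + v_{7} = 0  ⇒ sig = (2; —)
  • {0,6}:  v_{0} + v_{6} = v_{7}  ⇒ sig = (2; 1)
  • {2,4}:  v_{2} + v_{4} = v_{1}  ⇒ sig = (2; 1)
  • {4,6}:  v_{4} + v_{6} = v_{3} + v_{5}  ⇒ sig = (2; 1,1)
  • {1,6}:  v_{1} + v_{6} = v_{2} + v_{3} + v_{5}  ⇒ sig = (2; 1,1,1)
  • {4,7}:  v_{4} + v_{7} = v_{0} + v_{3} + v_{5}  ⇒ sig = (2; 1,1,1)
  • {0,2,3,5}:  v_{0} + v_{2} + v_{3} + v_{5} = 0  ⇒ sig = (4; —)
  • {0,1,3,5}:  v_{0} + v_{1} + v_{3} + v_{5} = v_{4}  ⇒ sig = (4; 1)
  • {2,3,5,7}:  v_{2} + v_{3} + v_{5} + v_{7} = v_{6}  ⇒ sig = (4; 1)

Signatures (|P|; sorted positive RHS coefficients), sorted:
    |P|=2: 6 collections, coeffs (), (1), (1), (1,1), (1,1,1), (1,1,1)
    |P|=4: 3 collections, coeffs (), (1), (1)


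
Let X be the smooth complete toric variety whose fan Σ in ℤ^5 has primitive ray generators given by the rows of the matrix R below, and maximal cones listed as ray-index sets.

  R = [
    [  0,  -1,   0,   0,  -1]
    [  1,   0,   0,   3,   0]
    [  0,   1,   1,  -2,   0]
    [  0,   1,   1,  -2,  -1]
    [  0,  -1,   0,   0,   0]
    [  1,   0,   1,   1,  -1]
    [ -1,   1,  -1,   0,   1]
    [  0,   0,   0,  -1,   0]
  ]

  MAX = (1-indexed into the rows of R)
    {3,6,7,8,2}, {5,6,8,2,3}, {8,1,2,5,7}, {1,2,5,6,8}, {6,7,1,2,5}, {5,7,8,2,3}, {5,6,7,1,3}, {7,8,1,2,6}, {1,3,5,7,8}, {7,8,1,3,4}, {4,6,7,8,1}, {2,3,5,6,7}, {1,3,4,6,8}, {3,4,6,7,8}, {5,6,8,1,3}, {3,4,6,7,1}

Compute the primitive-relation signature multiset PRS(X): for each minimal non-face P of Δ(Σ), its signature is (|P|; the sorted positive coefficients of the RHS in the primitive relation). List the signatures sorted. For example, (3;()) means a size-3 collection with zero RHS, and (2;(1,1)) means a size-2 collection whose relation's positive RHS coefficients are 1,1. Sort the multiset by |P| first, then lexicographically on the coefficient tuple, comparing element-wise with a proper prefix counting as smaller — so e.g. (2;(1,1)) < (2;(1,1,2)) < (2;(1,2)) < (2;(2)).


The 5 primitive collections of Σ (r=8, n=5):

  P={4,5}:  v_{4} + v_{5} = v_{1} + v_{3}  so sig = (2;(1,1))
  P={2,4}:  v_{2} + v_{4} = 2·v_{6} + v_{7} + v_{8}  so sig = (2;(1,1,2))
  P={1,2,3}:  v_{1} + v_{2} + v_{3} = v_{6}  so sig = (3;(1))
  P={5,6,7,8}:  v_{5} + v_{6} + v_{7} + v_{8} = 0  so sig = (4;())
  P={1,3,6,7,8}:  v_{1} + v_{3} + v_{6} + v_{7} + v_{8} = v_{4}  so sig = (5;(1))

Signatures (|P|; sorted positive RHS coefficients), sorted:
[(2;(1,1)), (2;(1,1,2)), (3;(1)), (4;()), (5;(1))]


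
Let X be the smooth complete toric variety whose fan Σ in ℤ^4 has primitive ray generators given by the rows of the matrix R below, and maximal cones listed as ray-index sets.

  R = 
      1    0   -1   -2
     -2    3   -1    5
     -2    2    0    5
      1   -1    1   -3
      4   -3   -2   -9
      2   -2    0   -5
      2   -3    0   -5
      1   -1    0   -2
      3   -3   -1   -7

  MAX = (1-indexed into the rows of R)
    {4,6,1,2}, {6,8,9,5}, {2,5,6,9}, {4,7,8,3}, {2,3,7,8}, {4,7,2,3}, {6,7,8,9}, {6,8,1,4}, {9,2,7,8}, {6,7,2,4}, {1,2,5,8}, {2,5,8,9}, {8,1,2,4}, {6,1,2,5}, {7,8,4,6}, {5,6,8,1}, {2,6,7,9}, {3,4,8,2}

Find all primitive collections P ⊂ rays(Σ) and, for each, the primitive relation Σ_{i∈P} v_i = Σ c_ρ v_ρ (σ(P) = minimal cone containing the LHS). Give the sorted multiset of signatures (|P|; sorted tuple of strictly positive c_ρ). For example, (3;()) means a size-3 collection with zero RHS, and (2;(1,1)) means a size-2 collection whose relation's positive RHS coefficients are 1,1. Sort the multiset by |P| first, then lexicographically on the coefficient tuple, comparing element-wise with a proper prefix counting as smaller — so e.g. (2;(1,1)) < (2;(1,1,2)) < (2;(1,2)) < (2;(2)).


The 11 primitive collections of Σ (r=9, n=4):

  {3,6}:  v_{3} + v_{6} = 0  ⇒ sig = (2;())
  {1,7}:  v_{1} + v_{7} = v_{9}  ⇒ sig = (2;(1))
  {1,9}:  v_{1} + v_{9} = v_{5}  ⇒ sig = (2;(1))
  {1,3}:  v_{1} + v_{3} = v_{2} + v_{8}  ⇒ sig = (2;(1,1))
  {3,5}:  v_{3} + v_{5} = v_{2} + v_{8} + v_{9}  ⇒ sig = (2;(1,1,1))
  {3,9}:  v_{3} + v_{9} = v_{2} + v_{7} + v_{8}  ⇒ sig = (2;(1,1,1))
  {4,5}:  v_{4} + v_{5} = v_{1} + 2·v_{6}  ⇒ sig = (2;(1,2))
  {4,9}:  v_{4} + v_{9} = 2·v_{6}  ⇒ sig = (2;(2))
  {5,7}:  v_{5} + v_{7} = 2·v_{9}  ⇒ sig = (2;(2))
  {2,6,8}:  v_{2} + v_{6} + v_{8} = v_{1}  ⇒ sig = (3;(1))
  {2,4,7,8}:  v_{2} + v_{4} + v_{7} + v_{8} = v_{6}  ⇒ sig = (4;(1))

Hence PRS(X_Σ) =
{ (2;()),  (2;(1)) ×2,  (2;(1,1)),  (2;(1,1,1)) ×2,  (2;(1,2)),  (2;(2)) ×2,  (3;(1)),  (4;(1)) }


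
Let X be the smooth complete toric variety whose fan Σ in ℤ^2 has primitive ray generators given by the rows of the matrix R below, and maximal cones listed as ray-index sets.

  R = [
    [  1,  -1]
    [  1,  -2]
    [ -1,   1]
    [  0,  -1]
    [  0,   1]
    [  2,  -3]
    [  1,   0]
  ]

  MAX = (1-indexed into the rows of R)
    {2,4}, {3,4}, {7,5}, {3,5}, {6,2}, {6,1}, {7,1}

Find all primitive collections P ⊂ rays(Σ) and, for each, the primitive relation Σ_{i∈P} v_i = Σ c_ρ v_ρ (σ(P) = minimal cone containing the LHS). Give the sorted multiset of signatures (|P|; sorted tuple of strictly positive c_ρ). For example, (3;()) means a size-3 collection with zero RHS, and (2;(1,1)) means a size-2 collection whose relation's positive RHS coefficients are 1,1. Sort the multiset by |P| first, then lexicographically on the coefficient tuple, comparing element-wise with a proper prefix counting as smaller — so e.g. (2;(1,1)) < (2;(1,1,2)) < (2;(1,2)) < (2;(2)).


14 minimal non-faces of Δ(Σ) (on 7 rays):

  • {1,3}:  v_{1} + v_{3} = 0 ; sig = (2;())
  • {4,5}:  v_{4} + v_{5} = 0 ; sig = (2;())
  • {1,2}:  v_{1} + v_{2} = v_{6} ; sig = (2;(1))
  • {1,4}:  v_{1} + v_{4} = v_{2} ; sig = (2;(1))
  • {1,5}:  v_{1} + v_{5} = v_{7} ; sig = (2;(1))
  • {2,3}:  v_{2} + v_{3} = v_{4} ; sig = (2;(1))
  • {2,5}:  v_{2} + v_{5} = v_{1} ; sig = (2;(1))
  • {3,6}:  v_{3} + v_{6} = v_{2} ; sig = (2;(1))
  • {3,7}:  v_{3} + v_{7} = v_{5} ; sig = (2;(1))
  • {4,7}:  v_{4} + v_{7} = v_{1} ; sig = (2;(1))
  • {2,7}:  v_{2} + v_{7} = 2·v_{1} ; sig = (2;(2))
  • {4,6}:  v_{4} + v_{6} = 2·v_{2} ; sig = (2;(2))
  • {5,6}:  v_{5} + v_{6} = 2·v_{1} ; sig = (2;(2))
  • {6,7}:  v_{6} + v_{7} = 3·v_{1} ; sig = (2;(3))

Signatures (|P|; sorted positive RHS coefficients), sorted:
    (2;())
    (2;())
    (2;(1))
    (2;(1))
    (2;(1))
    (2;(1))
    (2;(1))
    (2;(1))
    (2;(1))
    (2;(1))
    (2;(2))
    (2;(2))
    (2;(2))
    (2;(3))


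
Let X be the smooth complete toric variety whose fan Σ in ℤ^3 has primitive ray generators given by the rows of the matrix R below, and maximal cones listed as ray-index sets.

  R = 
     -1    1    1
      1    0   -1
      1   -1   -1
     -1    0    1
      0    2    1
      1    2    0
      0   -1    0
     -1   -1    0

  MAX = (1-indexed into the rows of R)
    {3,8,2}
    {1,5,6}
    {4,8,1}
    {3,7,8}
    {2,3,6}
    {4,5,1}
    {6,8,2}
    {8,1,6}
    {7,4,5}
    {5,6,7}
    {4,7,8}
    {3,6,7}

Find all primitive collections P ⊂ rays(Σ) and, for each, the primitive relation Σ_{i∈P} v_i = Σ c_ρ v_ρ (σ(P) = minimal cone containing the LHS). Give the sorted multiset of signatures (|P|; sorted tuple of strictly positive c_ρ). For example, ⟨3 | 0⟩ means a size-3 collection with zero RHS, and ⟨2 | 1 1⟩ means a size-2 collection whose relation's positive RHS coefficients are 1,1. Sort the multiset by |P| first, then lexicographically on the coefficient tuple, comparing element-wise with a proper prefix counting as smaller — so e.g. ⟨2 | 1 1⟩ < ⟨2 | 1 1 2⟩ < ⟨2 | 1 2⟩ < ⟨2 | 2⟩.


12 minimal non-faces of Δ(Σ) (on 8 rays):

  P={1,3}:  v_{1} + v_{3} = 0  ⇒ sig = ⟨2 | 0⟩
  P={2,4}:  v_{2} + v_{4} = 0  ⇒ sig = ⟨2 | 0⟩
  P={1,7}:  v_{1} + v_{7} = v_{4}  ⇒ sig = ⟨2 | 1⟩
  P={2,5}:  v_{2} + v_{5} = v_{6}  ⇒ sig = ⟨2 | 1⟩
  P={2,7}:  v_{2} + v_{7} = v_{3}  ⇒ sig = ⟨2 | 1⟩
  P={3,4}:  v_{3} + v_{4} = v_{7}  ⇒ sig = ⟨2 | 1⟩
  P={4,6}:  v_{4} + v_{6} = v_{5}  ⇒ sig = ⟨2 | 1⟩
  P={5,8}:  v_{5} + v_{8} = v_{1}  ⇒ sig = ⟨2 | 1⟩
  P={1,2}:  v_{1} + v_{2} = v_{6} + v_{8}  ⇒ sig = ⟨2 | 1 1⟩
  P={3,5}:  v_{3} + v_{5} = v_{6} + v_{7}  ⇒ sig = ⟨2 | 1 1⟩
  P={6,7,8}:  v_{6} + v_{7} + v_{8} = 0  ⇒ sig = ⟨3 | 0⟩
  P={3,6,8}:  v_{3} + v_{6} + v_{8} = v_{2}  ⇒ sig = ⟨3 | 1⟩

Signatures (|P|; sorted positive RHS coefficients), sorted:
    ⟨2 | 0⟩
    ⟨2 | 0⟩
    ⟨2 | 1⟩
    ⟨2 | 1⟩
    ⟨2 | 1⟩
    ⟨2 | 1⟩
    ⟨2 | 1⟩
    ⟨2 | 1⟩
    ⟨2 | 1 1⟩
    ⟨2 | 1 1⟩
    ⟨3 | 0⟩
    ⟨3 | 1⟩


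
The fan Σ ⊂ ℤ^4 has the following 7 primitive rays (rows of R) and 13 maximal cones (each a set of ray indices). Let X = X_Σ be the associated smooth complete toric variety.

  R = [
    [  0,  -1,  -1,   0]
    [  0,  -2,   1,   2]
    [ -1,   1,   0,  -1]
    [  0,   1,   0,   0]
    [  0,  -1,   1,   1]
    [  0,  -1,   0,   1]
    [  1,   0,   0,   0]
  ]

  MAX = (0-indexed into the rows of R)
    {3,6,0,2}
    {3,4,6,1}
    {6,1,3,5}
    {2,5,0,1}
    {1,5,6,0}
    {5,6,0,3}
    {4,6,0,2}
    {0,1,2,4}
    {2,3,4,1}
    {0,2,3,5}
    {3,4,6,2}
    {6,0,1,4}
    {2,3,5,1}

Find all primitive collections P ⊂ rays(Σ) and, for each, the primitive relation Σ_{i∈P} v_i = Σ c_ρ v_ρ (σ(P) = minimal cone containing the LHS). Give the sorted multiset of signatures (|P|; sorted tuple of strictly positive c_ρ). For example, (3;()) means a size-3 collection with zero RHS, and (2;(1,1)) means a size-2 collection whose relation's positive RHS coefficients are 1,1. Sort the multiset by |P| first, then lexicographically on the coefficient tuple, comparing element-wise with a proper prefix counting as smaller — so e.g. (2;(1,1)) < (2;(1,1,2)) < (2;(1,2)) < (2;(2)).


Δ(Σ) — 7 vertices, 5 min non-faces:

  • {4,5}:  v_{4} + v_{5} = v_{1}  ⇒ sig = (2;(1))
  • {2,5,6}:  v_{2} + v_{5} + v_{6} = 0  ⇒ sig = (3;())
  • {0,3,4}:  v_{0} + v_{3} + v_{4} = v_{5}  ⇒ sig = (3;(1))
  • {1,2,6}:  v_{1} + v_{2} + v_{6} = v_{4}  ⇒ sig = (3;(1))
  • {0,1,3}:  v_{0} + v_{1} + v_{3} = 2·v_{5}  ⇒ sig = (3;(2))

Sorted signature multiset PRS(X):
    |P|=2: 1 collection, coeffs (1)
    |P|=3: 4 collections, coeffs (), (1), (1), (2)


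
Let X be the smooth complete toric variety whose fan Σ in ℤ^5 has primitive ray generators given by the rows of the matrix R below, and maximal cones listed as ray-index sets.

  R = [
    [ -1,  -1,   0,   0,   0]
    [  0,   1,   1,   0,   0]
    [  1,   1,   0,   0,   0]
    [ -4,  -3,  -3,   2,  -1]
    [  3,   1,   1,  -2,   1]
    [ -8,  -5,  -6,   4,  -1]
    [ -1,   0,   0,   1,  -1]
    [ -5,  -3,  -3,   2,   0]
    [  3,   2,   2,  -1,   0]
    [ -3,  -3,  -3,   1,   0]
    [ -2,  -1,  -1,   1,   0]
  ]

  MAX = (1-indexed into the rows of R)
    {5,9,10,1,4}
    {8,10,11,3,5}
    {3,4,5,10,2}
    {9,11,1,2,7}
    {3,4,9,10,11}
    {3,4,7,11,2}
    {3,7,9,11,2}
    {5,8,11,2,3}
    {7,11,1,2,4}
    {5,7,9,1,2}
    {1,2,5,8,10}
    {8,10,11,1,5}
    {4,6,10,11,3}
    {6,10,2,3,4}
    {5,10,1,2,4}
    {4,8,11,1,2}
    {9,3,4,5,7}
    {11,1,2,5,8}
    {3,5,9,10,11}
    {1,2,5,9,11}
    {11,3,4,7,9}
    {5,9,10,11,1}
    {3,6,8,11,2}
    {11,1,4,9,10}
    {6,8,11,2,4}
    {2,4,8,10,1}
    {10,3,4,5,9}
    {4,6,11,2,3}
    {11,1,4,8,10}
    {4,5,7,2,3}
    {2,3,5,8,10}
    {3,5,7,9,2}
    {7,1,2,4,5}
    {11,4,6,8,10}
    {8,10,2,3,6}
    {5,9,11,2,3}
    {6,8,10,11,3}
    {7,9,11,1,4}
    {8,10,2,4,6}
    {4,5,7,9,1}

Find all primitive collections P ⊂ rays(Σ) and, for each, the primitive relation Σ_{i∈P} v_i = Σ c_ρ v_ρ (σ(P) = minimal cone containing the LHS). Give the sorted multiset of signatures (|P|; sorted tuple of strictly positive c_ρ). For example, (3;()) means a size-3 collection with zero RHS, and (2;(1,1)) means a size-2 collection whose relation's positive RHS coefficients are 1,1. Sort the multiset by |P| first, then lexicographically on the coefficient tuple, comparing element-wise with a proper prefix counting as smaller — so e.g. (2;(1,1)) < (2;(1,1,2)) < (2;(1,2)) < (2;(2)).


The 15 primitive collections of Σ (r=11, n=5):

  P={1,3}:  v_{1} + v_{3} = 0 — sig = (2;())
  P={7,10}:  v_{7} + v_{10} = v_{4} — sig = (2;(1))
  P={8,9}:  v_{8} + v_{9} = v_{11} — sig = (2;(1))
  P={1,6}:  v_{1} + v_{6} = v_{4} + v_{8} — sig = (2;(1,1))
  P={6,9}:  v_{6} + v_{9} = v_{3} + v_{4} + v_{11} — sig = (2;(1,1,1))
  P={7,8}:  v_{7} + v_{8} = v_{2} + v_{4} + v_{11} — sig = (2;(1,1,1))
  P={6,7}:  v_{6} + v_{7} = v_{2} + v_{3} + 2·v_{4} + v_{11} — sig = (2;(1,1,1,2))
  P={5,6}:  v_{5} + v_{6} = v_{2} + v_{3} + 2·v_{10} — sig = (2;(1,1,2))
  P={2,9,10}:  v_{2} + v_{9} + v_{10} = 0 — sig = (3;())
  P={5,7,11}:  v_{5} + v_{7} + v_{11} = 0 — sig = (3;())
  P={2,4,9}:  v_{2} + v_{4} + v_{9} = v_{7} — sig = (3;(1))
  P={2,10,11}:  v_{2} + v_{10} + v_{11} = v_{8} — sig = (3;(1))
  P={3,4,8}:  v_{3} + v_{4} + v_{8} = v_{6} — sig = (3;(1))
  P={4,5,11}:  v_{4} + v_{5} + v_{11} = v_{10} — sig = (3;(1))
  P={4,5,8}:  v_{4} + v_{5} + v_{8} = v_{2} + 2·v_{10} — sig = (3;(1,2))

Signatures (|P|; sorted positive RHS coefficients), sorted:
{ (2;()),  (2;(1)) ×2,  (2;(1,1)),  (2;(1,1,1)) ×2,  (2;(1,1,1,2)),  (2;(1,1,2)),  (3;()) ×2,  (3;(1)) ×4,  (3;(1,2)) }


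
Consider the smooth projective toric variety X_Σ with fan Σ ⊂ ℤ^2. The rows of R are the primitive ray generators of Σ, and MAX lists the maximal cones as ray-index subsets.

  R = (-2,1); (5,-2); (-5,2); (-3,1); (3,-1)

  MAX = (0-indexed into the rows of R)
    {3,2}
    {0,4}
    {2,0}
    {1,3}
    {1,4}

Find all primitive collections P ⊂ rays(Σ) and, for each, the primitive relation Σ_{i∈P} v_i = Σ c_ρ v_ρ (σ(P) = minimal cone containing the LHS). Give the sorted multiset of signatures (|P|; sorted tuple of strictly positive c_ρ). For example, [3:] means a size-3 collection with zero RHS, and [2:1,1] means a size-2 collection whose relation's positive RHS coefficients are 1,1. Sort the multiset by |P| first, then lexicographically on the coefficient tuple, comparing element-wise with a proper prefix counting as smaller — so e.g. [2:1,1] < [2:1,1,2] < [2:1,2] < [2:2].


Σ has 5 primitive collections:

  {1,2}:  v_{1} + v_{2} = 0  ⇒ sig = [2:]
  {3,4}:  v_{3} + v_{4} = 0  ⇒ sig = [2:]
  {0,1}:  v_{0} + v_{1} = v_{4}  ⇒ sig = [2:1]
  {0,3}:  v_{0} + v_{3} = v_{2}  ⇒ sig = [2:1]
  {2,4}:  v_{2} + v_{4} = v_{0}  ⇒ sig = [2:1]

Sorted signature multiset PRS(X):
    |P|=2: 5 collections, coeffs (), (), (1), (1), (1)


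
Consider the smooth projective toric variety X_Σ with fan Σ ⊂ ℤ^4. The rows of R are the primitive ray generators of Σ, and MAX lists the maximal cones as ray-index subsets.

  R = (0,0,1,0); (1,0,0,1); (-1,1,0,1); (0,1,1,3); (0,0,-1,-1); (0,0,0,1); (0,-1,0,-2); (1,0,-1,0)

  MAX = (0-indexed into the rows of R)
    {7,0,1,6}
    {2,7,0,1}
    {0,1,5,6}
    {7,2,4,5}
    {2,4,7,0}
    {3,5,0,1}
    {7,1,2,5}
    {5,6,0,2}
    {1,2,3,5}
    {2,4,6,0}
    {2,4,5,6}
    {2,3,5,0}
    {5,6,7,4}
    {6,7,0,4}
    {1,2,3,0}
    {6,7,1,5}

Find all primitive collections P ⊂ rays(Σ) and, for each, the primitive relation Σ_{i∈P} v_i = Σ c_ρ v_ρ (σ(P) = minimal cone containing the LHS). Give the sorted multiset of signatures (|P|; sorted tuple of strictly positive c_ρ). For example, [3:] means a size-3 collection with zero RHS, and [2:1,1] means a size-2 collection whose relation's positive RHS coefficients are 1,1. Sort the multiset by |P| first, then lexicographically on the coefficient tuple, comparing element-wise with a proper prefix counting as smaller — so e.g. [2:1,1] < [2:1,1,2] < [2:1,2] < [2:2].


|primitive collections| = 9. Relations:

  P={1,4}:  v_{1} + v_{4} = v_{7} ; sig = [2:1]
  P={3,4}:  v_{3} + v_{4} = v_{1} + v_{2} ; sig = [2:1,1]
  P={3,6}:  v_{3} + v_{6} = v_{0} + v_{5} ; sig = [2:1,1]
  P={3,7}:  v_{3} + v_{7} = 2·v_{1} + v_{2} ; sig = [2:1,2]
  P={0,4,5}:  v_{0} + v_{4} + v_{5} = 0 ; sig = [3:]
  P={1,2,6}:  v_{1} + v_{2} + v_{6} = 0 ; sig = [3:]
  P={0,5,7}:  v_{0} + v_{5} + v_{7} = v_{1} ; sig = [3:1]
  P={2,6,7}:  v_{2} + v_{6} + v_{7} = v_{4} ; sig = [3:1]
  P={0,1,2,5}:  v_{0} + v_{1} + v_{2} + v_{5} = v_{3} ; sig = [4:1]

Hence PRS(X_Σ) =
    |P|=2: 4 collections, coeffs (1), (1,1), (1,1), (1,2)
    |P|=3: 4 collections, coeffs (), (), (1), (1)
    |P|=4: 1 collection, coeffs (1)


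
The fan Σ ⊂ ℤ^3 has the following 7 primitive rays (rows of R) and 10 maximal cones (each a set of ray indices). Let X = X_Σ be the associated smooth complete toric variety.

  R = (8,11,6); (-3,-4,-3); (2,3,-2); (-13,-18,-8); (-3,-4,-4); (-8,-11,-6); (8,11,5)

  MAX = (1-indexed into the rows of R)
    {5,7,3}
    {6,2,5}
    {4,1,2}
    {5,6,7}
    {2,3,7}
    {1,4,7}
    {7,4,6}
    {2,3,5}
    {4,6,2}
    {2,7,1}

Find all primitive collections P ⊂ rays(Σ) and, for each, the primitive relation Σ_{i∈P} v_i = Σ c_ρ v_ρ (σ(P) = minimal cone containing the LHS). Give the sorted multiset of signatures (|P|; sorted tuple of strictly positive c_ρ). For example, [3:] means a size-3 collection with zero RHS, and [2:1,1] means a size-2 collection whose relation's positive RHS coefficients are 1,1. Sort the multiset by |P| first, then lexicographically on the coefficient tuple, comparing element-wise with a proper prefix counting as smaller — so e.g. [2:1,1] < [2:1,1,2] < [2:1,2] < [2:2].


Minimal non-faces — 9 found among 7 rays, 10 max cones:

  • {1,6}:  v_{1} + v_{6} = 0  ⟹  sig = [2:]
  • {1,5}:  v_{1} + v_{5} = v_{2} + v_{7}  ⟹  sig = [2:1,1]
  • {3,4}:  v_{3} + v_{4} = v_{5} + v_{6}  ⟹  sig = [2:1,1]
  • {3,6}:  v_{3} + v_{6} = 2·v_{5}  ⟹  sig = [2:2]
  • {4,5}:  v_{4} + v_{5} = 2·v_{6}  ⟹  sig = [2:2]
  • {1,3}:  v_{1} + v_{3} = 2·v_{2} + 2·v_{7}  ⟹  sig = [2:2,2]
  • {2,4,7}:  v_{2} + v_{4} + v_{7} = v_{6}  ⟹  sig = [3:1]
  • {2,5,7}:  v_{2} + v_{5} + v_{7} = v_{3}  ⟹  sig = [3:1]
  • {2,6,7}:  v_{2} + v_{6} + v_{7} = v_{5}  ⟹  sig = [3:1]

Hence PRS(X_Σ) =
{ [2:],  [2:1,1] ×2,  [2:2] ×2,  [2:2,2],  [3:1] ×3 }


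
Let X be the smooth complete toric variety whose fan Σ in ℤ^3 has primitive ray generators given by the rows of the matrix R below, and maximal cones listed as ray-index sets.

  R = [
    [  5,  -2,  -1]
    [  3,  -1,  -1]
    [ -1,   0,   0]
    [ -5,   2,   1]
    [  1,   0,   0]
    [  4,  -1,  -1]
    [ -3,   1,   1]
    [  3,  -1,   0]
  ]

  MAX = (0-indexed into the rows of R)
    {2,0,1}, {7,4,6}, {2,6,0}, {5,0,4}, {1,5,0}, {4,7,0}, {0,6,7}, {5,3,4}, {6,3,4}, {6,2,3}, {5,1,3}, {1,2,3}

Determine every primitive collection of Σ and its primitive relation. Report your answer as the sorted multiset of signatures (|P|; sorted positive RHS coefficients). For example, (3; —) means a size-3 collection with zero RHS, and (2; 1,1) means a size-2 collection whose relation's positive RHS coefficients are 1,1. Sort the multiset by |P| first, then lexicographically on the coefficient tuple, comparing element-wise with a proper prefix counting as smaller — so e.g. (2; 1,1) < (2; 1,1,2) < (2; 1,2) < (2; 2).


Δ(Σ) — 8 vertices, 11 min non-faces:

  {0,3}:  v_{0} + v_{3} = 0 — sig = (2; —)
  {1,6}:  v_{1} + v_{6} = 0 — sig = (2; —)
  {2,4}:  v_{2} + v_{4} = 0 — sig = (2; —)
  {1,4}:  v_{1} + v_{4} = v_{5} — sig = (2; 1)
  {2,5}:  v_{2} + v_{5} = v_{1} — sig = (2; 1)
  {5,6}:  v_{5} + v_{6} = v_{4} — sig = (2; 1)
  {1,7}:  v_{1} + v_{7} = v_{0} + v_{4} — sig = (2; 1,1)
  {2,7}:  v_{2} + v_{7} = v_{0} + v_{6} — sig = (2; 1,1)
  {3,7}:  v_{3} + v_{7} = v_{4} + v_{6} — sig = (2; 1,1)
  {5,7}:  v_{5} + v_{7} = v_{0} + 2·v_{4} — sig = (2; 1,2)
  {0,4,6}:  v_{0} + v_{4} + v_{6} = v_{7} — sig = (3; 1)

Hence PRS(X_Σ) =
    |P|=2: 10 collections, coeffs (), (), (), (1), (1), (1), (1,1), (1,1), (1,1), (1,2)
    |P|=3: 1 collection, coeffs (1)


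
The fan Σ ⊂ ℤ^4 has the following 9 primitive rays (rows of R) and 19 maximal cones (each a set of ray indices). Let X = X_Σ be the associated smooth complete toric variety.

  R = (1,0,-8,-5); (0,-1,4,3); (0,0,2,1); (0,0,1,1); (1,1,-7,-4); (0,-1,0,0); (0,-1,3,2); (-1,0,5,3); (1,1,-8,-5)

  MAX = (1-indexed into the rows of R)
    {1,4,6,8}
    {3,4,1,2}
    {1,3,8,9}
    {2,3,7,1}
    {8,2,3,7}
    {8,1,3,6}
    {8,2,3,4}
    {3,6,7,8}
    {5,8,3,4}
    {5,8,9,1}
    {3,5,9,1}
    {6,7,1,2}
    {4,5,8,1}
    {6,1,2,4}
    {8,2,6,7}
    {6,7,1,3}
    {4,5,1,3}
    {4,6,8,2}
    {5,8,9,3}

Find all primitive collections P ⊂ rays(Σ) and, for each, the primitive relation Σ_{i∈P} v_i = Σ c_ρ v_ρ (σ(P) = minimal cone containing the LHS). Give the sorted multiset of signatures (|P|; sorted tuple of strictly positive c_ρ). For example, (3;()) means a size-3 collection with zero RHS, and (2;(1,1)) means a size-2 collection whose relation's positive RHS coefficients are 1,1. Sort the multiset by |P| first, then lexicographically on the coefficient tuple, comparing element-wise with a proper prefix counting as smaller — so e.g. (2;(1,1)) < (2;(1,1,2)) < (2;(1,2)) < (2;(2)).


14 minimal non-faces of Δ(Σ) (on 9 rays):

  P={4,7}:  v_{4} + v_{7} = v_{2}  so sig = (2;(1))
  P={4,9}:  v_{4} + v_{9} = v_{5}  so sig = (2;(1))
  P={6,9}:  v_{6} + v_{9} = v_{1}  so sig = (2;(1))
  P={5,6}:  v_{5} + v_{6} = v_{1} + v_{4}  so sig = (2;(1,1))
  P={7,9}:  v_{7} + v_{9} = v_{1} + v_{3} + v_{4}  so sig = (2;(1,1,1))
  P={2,9}:  v_{2} + v_{9} = v_{1} + v_{3} + 2·v_{4}  so sig = (2;(1,1,2))
  P={5,7}:  v_{5} + v_{7} = v_{1} + v_{3} + 2·v_{4}  so sig = (2;(1,1,2))
  P={2,5}:  v_{2} + v_{5} = v_{1} + v_{3} + 3·v_{4}  so sig = (2;(1,1,3))
  P={1,7,8}:  v_{1} + v_{7} + v_{8} = v_{6}  so sig = (3;(1))
  P={3,4,6}:  v_{3} + v_{4} + v_{6} = v_{7}  so sig = (3;(1))
  P={1,2,8}:  v_{1} + v_{2} + v_{8} = v_{4} + v_{6}  so sig = (3;(1,1))
  P={2,3,6}:  v_{2} + v_{3} + v_{6} = 2·v_{7}  so sig = (3;(2))
  P={1,3,4,8}:  v_{1} + v_{3} + v_{4} + v_{8} = 0  so sig = (4;())
  P={1,3,5,8}:  v_{1} + v_{3} + v_{5} + v_{8} = v_{9}  so sig = (4;(1))

Hence PRS(X_Σ) =
[(2;(1)), (2;(1)), (2;(1)), (2;(1,1)), (2;(1,1,1)), (2;(1,1,2)), (2;(1,1,2)), (2;(1,1,3)), (3;(1)), (3;(1)), (3;(1,1)), (3;(2)), (4;()), (4;(1))]


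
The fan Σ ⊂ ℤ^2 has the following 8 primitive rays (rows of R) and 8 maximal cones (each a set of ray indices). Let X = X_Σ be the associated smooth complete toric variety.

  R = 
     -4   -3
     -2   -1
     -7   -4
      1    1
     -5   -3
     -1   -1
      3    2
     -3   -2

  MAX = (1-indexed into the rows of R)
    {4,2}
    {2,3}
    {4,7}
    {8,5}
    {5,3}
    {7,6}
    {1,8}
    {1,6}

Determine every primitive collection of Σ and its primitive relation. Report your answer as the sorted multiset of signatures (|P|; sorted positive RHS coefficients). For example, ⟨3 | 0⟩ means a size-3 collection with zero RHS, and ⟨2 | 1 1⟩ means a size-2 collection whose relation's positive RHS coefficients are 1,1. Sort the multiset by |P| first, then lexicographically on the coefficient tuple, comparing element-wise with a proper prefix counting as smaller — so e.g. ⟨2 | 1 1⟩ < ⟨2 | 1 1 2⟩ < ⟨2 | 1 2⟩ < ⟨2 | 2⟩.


20 collections generate NE(X_Σ); each relation:

  P = {4,6}:  v_{4} + v_{6} = 0  →  sig = ⟨2 | 0⟩
  P = {7,8}:  v_{7} + v_{8} = 0  →  sig = ⟨2 | 0⟩
  P = {1,4}:  v_{1} + v_{4} = v_{8}  →  sig = ⟨2 | 1⟩
  P = {1,7}:  v_{1} + v_{7} = v_{6}  →  sig = ⟨2 | 1⟩
  P = {2,5}:  v_{2} + v_{5} = v_{3}  →  sig = ⟨2 | 1⟩
  P = {2,6}:  v_{2} + v_{6} = v_{8}  →  sig = ⟨2 | 1⟩
  P = {2,7}:  v_{2} + v_{7} = v_{4}  →  sig = ⟨2 | 1⟩
  P = {2,8}:  v_{2} + v_{8} = v_{5}  →  sig = ⟨2 | 1⟩
  P = {4,8}:  v_{4} + v_{8} = v_{2}  →  sig = ⟨2 | 1⟩
  P = {5,7}:  v_{5} + v_{7} = v_{2}  →  sig = ⟨2 | 1⟩
  P = {6,8}:  v_{6} + v_{8} = v_{1}  →  sig = ⟨2 | 1⟩
  P = {3,6}:  v_{3} + v_{6} = v_{5} + v_{8}  →  sig = ⟨2 | 1 1⟩
  P = {1,3}:  v_{1} + v_{3} = v_{5} + 2·v_{8}  →  sig = ⟨2 | 1 2⟩
  P = {1,2}:  v_{1} + v_{2} = 2·v_{8}  →  sig = ⟨2 | 2⟩
  P = {3,7}:  v_{3} + v_{7} = 2·v_{2}  →  sig = ⟨2 | 2⟩
  P = {3,8}:  v_{3} + v_{8} = 2·v_{5}  →  sig = ⟨2 | 2⟩
  P = {4,5}:  v_{4} + v_{5} = 2·v_{2}  →  sig = ⟨2 | 2⟩
  P = {5,6}:  v_{5} + v_{6} = 2·v_{8}  →  sig = ⟨2 | 2⟩
  P = {1,5}:  v_{1} + v_{5} = 3·v_{8}  →  sig = ⟨2 | 3⟩
  P = {3,4}:  v_{3} + v_{4} = 3·v_{2}  →  sig = ⟨2 | 3⟩

Signatures (|P|; sorted positive RHS coefficients), sorted:
[⟨2 | 0⟩, ⟨2 | 0⟩, ⟨2 | 1⟩, ⟨2 | 1⟩, ⟨2 | 1⟩, ⟨2 | 1⟩, ⟨2 | 1⟩, ⟨2 | 1⟩, ⟨2 | 1⟩, ⟨2 | 1⟩, ⟨2 | 1⟩, ⟨2 | 1 1⟩, ⟨2 | 1 2⟩, ⟨2 | 2⟩, ⟨2 | 2⟩, ⟨2 | 2⟩, ⟨2 | 2⟩, ⟨2 | 2⟩, ⟨2 | 3⟩, ⟨2 | 3⟩]


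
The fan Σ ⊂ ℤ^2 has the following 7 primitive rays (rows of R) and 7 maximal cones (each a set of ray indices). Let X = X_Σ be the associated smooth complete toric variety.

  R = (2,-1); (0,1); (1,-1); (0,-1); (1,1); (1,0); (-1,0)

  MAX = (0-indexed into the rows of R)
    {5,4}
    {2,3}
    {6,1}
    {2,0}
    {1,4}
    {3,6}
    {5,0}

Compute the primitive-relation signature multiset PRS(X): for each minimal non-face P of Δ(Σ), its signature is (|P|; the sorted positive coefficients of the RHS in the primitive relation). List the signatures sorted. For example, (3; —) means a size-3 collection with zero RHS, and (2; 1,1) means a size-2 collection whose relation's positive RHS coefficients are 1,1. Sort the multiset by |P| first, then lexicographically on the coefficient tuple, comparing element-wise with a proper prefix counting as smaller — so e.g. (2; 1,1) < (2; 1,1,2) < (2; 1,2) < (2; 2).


The 14 primitive collections of Σ (r=7, n=2):

  P={1,3}:  v_{1} + v_{3} = 0  ⇒ sig = (2; —)
  P={5,6}:  v_{5} + v_{6} = 0  ⇒ sig = (2; —)
  P={0,6}:  v_{0} + v_{6} = v_{2}  ⇒ sig = (2; 1)
  P={1,2}:  v_{1} + v_{2} = v_{5}  ⇒ sig = (2; 1)
  P={1,5}:  v_{1} + v_{5} = v_{4}  ⇒ sig = (2; 1)
  P={2,5}:  v_{2} + v_{5} = v_{0}  ⇒ sig = (2; 1)
  P={2,6}:  v_{2} + v_{6} = v_{3}  ⇒ sig = (2; 1)
  P={3,4}:  v_{3} + v_{4} = v_{5}  ⇒ sig = (2; 1)
  P={3,5}:  v_{3} + v_{5} = v_{2}  ⇒ sig = (2; 1)
  P={4,6}:  v_{4} + v_{6} = v_{1}  ⇒ sig = (2; 1)
  P={0,1}:  v_{0} + v_{1} = 2·v_{5}  ⇒ sig = (2; 2)
  P={0,3}:  v_{0} + v_{3} = 2·v_{2}  ⇒ sig = (2; 2)
  P={2,4}:  v_{2} + v_{4} = 2·v_{5}  ⇒ sig = (2; 2)
  P={0,4}:  v_{0} + v_{4} = 3·v_{5}  ⇒ sig = (2; 3)

Hence PRS(X_Σ) =
[(2; —), (2; —), (2; 1), (2; 1), (2; 1), (2; 1), (2; 1), (2; 1), (2; 1), (2; 1), (2; 2), (2; 2), (2; 2), (2; 3)]


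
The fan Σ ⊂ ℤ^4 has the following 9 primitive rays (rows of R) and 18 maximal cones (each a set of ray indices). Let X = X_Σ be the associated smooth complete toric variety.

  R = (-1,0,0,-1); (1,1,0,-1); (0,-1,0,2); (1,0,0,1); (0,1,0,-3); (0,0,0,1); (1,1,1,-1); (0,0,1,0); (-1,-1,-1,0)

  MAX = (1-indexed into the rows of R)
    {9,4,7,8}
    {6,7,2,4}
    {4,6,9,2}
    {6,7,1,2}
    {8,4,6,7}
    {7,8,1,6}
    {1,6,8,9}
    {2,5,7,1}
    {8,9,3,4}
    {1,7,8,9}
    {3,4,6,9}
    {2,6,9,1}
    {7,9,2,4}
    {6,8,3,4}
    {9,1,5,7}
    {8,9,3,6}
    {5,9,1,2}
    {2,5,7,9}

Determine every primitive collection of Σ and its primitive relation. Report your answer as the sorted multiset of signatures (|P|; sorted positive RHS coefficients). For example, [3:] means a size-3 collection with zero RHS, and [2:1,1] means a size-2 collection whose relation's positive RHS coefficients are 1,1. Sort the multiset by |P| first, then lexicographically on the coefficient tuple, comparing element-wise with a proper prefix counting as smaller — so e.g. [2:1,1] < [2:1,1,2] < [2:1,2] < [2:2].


Primitive collections (12):

  P={1,4}:  v_{1} + v_{4} = 0 — sig = [2:]
  P={2,3}:  v_{2} + v_{3} = v_{4} — sig = [2:1]
  P={2,8}:  v_{2} + v_{8} = v_{7} — sig = [2:1]
  P={3,5}:  v_{3} + v_{5} = v_{7} + v_{9} — sig = [2:1,1]
  P={3,7}:  v_{3} + v_{7} = v_{4} + v_{8} — sig = [2:1,1]
  P={5,6}:  v_{5} + v_{6} = v_{1} + v_{2} — sig = [2:1,1]
  P={1,3}:  v_{1} + v_{3} = v_{6} + v_{8} + v_{9} — sig = [2:1,1,1]
  P={4,5}:  v_{4} + v_{5} = v_{2} + v_{7} + v_{9} — sig = [2:1,1,1]
  P={5,8}:  v_{5} + v_{8} = v_{1} + 2·v_{7} + v_{9} — sig = [2:1,1,2]
  P={6,7,9}:  v_{6} + v_{7} + v_{9} = 0 — sig = [3:]
  P={1,2,7,9}:  v_{1} + v_{2} + v_{7} + v_{9} = v_{5} — sig = [4:1]
  P={4,6,8,9}:  v_{4} + v_{6} + v_{8} + v_{9} = v_{3} — sig = [4:1]

so the primitive-relation signature multiset is
{ [2:],  [2:1] ×2,  [2:1,1] ×3,  [2:1,1,1] ×2,  [2:1,1,2],  [3:],  [4:1] ×2 }


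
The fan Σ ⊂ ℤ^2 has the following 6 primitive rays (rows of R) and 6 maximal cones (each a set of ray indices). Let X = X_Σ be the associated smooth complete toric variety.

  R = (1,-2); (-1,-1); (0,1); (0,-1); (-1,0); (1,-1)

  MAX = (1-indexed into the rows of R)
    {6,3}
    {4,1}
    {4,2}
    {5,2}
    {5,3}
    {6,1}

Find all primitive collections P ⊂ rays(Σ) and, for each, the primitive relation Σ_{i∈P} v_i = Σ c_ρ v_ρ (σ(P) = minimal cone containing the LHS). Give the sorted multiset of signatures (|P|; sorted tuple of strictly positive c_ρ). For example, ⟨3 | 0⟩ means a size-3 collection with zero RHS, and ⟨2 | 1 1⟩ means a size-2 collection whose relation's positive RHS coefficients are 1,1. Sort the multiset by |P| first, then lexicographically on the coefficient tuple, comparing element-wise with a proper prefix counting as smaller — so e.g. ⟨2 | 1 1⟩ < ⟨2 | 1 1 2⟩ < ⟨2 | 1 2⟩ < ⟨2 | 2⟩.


Minimal non-faces — 9 found among 6 rays, 6 max cones:

  P = {3,4}:  v_{3} + v_{4} = 0 — sig = ⟨2 | 0⟩
  P = {1,3}:  v_{1} + v_{3} = v_{6} — sig = ⟨2 | 1⟩
  P = {2,3}:  v_{2} + v_{3} = v_{5} — sig = ⟨2 | 1⟩
  P = {4,5}:  v_{4} + v_{5} = v_{2} — sig = ⟨2 | 1⟩
  P = {4,6}:  v_{4} + v_{6} = v_{1} — sig = ⟨2 | 1⟩
  P = {5,6}:  v_{5} + v_{6} = v_{4} — sig = ⟨2 | 1⟩
  P = {1,5}:  v_{1} + v_{5} = 2·v_{4} — sig = ⟨2 | 2⟩
  P = {2,6}:  v_{2} + v_{6} = 2·v_{4} — sig = ⟨2 | 2⟩
  P = {1,2}:  v_{1} + v_{2} = 3·v_{4} — sig = ⟨2 | 3⟩

Hence PRS(X_Σ) =
{ ⟨2 | 0⟩,  ⟨2 | 1⟩ ×5,  ⟨2 | 2⟩ ×2,  ⟨2 | 3⟩ }


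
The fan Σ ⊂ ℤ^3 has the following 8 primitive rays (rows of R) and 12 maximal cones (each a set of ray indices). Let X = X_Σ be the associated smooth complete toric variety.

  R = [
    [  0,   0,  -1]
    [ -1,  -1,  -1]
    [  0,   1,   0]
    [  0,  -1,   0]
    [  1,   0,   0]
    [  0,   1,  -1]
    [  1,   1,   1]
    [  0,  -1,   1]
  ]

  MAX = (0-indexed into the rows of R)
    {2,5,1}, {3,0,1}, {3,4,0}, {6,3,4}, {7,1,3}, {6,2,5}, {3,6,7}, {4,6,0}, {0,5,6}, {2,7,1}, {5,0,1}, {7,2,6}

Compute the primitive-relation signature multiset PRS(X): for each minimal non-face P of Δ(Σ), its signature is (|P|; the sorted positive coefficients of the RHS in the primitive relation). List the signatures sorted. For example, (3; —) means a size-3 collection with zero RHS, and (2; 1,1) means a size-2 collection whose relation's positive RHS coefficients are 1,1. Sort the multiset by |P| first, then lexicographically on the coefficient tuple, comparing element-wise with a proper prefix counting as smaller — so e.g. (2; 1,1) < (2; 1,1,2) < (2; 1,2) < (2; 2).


11 minimal non-faces of Δ(Σ) (on 8 rays):

  {1,6}:  v_{1} + v_{6} = 0  ⟹  sig = (2; —)
  {2,3}:  v_{2} + v_{3} = 0  ⟹  sig = (2; —)
  {5,7}:  v_{5} + v_{7} = 0  ⟹  sig = (2; —)
  {0,2}:  v_{0} + v_{2} = v_{5}  ⟹  sig = (2; 1)
  {0,7}:  v_{0} + v_{7} = v_{3}  ⟹  sig = (2; 1)
  {3,5}:  v_{3} + v_{5} = v_{0}  ⟹  sig = (2; 1)
  {1,4}:  v_{1} + v_{4} = v_{0} + v_{3}  ⟹  sig = (2; 1,1)
  {2,4}:  v_{2} + v_{4} = v_{0} + v_{6}  ⟹  sig = (2; 1,1)
  {4,5}:  v_{4} + v_{5} = 2·v_{0} + v_{6}  ⟹  sig = (2; 1,2)
  {4,7}:  v_{4} + v_{7} = 2·v_{3} + v_{6}  ⟹  sig = (2; 1,2)
  {0,3,6}:  v_{0} + v_{3} + v_{6} = v_{4}  ⟹  sig = (3; 1)

Sorted signature multiset PRS(X):
    (2; —)
    (2; —)
    (2; —)
    (2; 1)
    (2; 1)
    (2; 1)
    (2; 1,1)
    (2; 1,1)
    (2; 1,2)
    (2; 1,2)
    (3; 1)


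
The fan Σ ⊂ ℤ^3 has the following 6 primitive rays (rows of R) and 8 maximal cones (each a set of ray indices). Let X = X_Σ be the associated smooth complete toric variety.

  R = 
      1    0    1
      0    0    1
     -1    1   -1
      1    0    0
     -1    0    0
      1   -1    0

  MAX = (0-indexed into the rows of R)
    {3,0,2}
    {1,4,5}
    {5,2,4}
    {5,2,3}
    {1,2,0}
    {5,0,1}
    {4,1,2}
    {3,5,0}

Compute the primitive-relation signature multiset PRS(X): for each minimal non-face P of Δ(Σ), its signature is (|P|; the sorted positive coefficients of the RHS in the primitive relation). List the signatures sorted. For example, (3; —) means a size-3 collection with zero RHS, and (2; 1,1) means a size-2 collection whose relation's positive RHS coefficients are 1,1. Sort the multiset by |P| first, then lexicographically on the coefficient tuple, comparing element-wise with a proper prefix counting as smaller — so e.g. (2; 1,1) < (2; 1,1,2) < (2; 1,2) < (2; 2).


Δ(Σ) — 6 vertices, 5 min non-faces:

  P={3,4}:  v_{3} + v_{4} = 0 ; sig = (2; —)
  P={0,4}:  v_{0} + v_{4} = v_{1} ; sig = (2; 1)
  P={1,3}:  v_{1} + v_{3} = v_{0} ; sig = (2; 1)
  P={1,2,5}:  v_{1} + v_{2} + v_{5} = 0 ; sig = (3; —)
  P={0,2,5}:  v_{0} + v_{2} + v_{5} = v_{3} ; sig = (3; 1)

Sorted signature multiset PRS(X):
    |P|=2: 3 collections, coeffs (), (1), (1)
    |P|=3: 2 collections, coeffs (), (1)


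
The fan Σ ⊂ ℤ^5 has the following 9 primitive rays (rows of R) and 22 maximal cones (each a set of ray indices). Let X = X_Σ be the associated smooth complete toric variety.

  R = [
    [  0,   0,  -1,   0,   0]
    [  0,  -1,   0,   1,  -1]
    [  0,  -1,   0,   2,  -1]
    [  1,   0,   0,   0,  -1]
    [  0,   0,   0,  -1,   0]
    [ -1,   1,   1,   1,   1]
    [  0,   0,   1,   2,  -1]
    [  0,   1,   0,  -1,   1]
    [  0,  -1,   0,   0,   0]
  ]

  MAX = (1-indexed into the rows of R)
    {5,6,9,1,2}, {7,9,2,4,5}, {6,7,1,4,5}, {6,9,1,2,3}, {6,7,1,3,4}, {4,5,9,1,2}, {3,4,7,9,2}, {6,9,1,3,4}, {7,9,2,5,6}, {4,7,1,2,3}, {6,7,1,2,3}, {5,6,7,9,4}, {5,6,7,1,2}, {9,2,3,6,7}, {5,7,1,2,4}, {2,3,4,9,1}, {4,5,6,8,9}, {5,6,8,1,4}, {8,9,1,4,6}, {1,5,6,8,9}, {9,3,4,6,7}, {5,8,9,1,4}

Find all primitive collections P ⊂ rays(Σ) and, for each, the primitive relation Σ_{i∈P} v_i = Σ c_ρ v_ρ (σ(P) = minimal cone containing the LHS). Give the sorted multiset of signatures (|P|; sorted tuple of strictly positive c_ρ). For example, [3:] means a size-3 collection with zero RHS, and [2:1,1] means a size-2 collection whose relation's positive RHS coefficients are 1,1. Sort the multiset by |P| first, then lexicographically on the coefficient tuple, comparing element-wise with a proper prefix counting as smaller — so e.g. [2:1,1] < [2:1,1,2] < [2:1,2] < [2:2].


Minimal non-faces — 7 found among 9 rays, 22 max cones:

  P={2,8}:  v_{2} + v_{8} = 0  ⟹  sig = [2:]
  P={3,5}:  v_{3} + v_{5} = v_{2}  ⟹  sig = [2:1]
  P={7,8}:  v_{7} + v_{8} = v_{4} + v_{6}  ⟹  sig = [2:1,1]
  P={3,8}:  v_{3} + v_{8} = v_{1} + v_{4} + v_{6} + v_{9}  ⟹  sig = [2:1,1,1,1]
  P={1,7,9}:  v_{1} + v_{7} + v_{9} = v_{3}  ⟹  sig = [3:1]
  P={2,4,6}:  v_{2} + v_{4} + v_{6} = v_{7}  ⟹  sig = [3:1]
  P={1,4,5,6,9}:  v_{1} + v_{4} + v_{5} + v_{6} + v_{9} = 0  ⟹  sig = [5:]

Hence PRS(X_Σ) =
    |P|=2: 4 collections, coeffs (), (1), (1,1), (1,1,1,1)
    |P|=3: 2 collections, coeffs (1), (1)
    |P|=5: 1 collection, coeffs ()


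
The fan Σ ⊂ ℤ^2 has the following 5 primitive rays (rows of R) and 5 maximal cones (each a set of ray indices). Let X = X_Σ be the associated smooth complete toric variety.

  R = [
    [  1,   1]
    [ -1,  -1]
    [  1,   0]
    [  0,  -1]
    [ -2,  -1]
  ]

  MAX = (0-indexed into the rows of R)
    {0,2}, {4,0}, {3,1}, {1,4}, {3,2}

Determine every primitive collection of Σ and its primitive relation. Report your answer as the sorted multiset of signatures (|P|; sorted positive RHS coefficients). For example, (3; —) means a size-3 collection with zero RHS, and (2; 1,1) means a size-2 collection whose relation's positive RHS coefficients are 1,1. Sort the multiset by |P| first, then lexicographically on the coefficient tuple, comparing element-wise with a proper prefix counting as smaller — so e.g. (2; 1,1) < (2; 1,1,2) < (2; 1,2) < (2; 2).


5 collections generate NE(X_Σ); each relation:

  P = {0,1}:  v_{0} + v_{1} = 0  →  sig = (2; —)
  P = {0,3}:  v_{0} + v_{3} = v_{2}  →  sig = (2; 1)
  P = {1,2}:  v_{1} + v_{2} = v_{3}  →  sig = (2; 1)
  P = {2,4}:  v_{2} + v_{4} = v_{1}  →  sig = (2; 1)
  P = {3,4}:  v_{3} + v_{4} = 2·v_{1}  →  sig = (2; 2)

Sorted signature multiset PRS(X):
[(2; —), (2; 1), (2; 1), (2; 1), (2; 2)]


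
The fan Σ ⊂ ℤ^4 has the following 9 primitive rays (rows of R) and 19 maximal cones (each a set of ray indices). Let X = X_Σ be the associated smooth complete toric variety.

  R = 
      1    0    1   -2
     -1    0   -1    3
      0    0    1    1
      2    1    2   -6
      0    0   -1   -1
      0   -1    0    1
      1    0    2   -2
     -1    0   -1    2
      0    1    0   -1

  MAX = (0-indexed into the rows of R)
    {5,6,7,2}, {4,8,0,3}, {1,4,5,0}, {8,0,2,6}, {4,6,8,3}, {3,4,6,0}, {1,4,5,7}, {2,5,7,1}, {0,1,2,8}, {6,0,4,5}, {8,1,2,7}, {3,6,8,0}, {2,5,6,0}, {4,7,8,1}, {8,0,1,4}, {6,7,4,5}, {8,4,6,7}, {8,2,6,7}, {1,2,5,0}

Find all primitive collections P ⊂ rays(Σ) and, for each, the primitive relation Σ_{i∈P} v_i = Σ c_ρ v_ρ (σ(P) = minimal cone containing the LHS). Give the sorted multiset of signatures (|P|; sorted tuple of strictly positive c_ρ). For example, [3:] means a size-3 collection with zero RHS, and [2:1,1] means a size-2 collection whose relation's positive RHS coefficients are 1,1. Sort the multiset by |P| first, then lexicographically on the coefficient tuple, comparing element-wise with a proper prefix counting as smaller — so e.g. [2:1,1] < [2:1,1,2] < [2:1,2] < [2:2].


Minimal non-faces — 9 found among 9 rays, 19 max cones:

  P={0,7}:  v_{0} + v_{7} = 0 — sig = [2:]
  P={2,4}:  v_{2} + v_{4} = 0 — sig = [2:]
  P={5,8}:  v_{5} + v_{8} = 0 — sig = [2:]
  P={1,6}:  v_{1} + v_{6} = v_{2} — sig = [2:1]
  P={1,3}:  v_{1} + v_{3} = v_{0} + v_{8} — sig = [2:1,1]
  P={2,3}:  v_{2} + v_{3} = v_{0} + v_{6} + v_{8} — sig = [2:1,1,1]
  P={3,5}:  v_{3} + v_{5} = v_{0} + v_{4} + v_{6} — sig = [2:1,1,1]
  P={3,7}:  v_{3} + v_{7} = v_{4} + v_{6} + v_{8} — sig = [2:1,1,1]
  P={0,4,6,8}:  v_{0} + v_{4} + v_{6} + v_{8} = v_{3} — sig = [4:1]

Hence PRS(X_Σ) =
[[2:], [2:], [2:], [2:1], [2:1,1], [2:1,1,1], [2:1,1,1], [2:1,1,1], [4:1]]
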